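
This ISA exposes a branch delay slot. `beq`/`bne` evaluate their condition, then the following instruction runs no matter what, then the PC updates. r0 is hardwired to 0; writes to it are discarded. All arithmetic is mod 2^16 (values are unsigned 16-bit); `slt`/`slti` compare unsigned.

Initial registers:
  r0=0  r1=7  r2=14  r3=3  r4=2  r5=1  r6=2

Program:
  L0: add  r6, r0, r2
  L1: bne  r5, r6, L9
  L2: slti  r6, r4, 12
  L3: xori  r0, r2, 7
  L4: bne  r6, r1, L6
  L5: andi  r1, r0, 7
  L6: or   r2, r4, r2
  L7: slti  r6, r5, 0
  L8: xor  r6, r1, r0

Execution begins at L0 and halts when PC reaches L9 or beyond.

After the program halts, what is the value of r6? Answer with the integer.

1

PC=0  add  r6, r0, r2        | r0=0 r1=7 r2=14 r3=3 r4=2 r5=1 r6=14
PC=1  bne  r5, r6, L9        | r0=0 r1=7 r2=14 r3=3 r4=2 r5=1 r6=14  [TAKEN]
PC=2  slti  r6, r4, 12       | r0=0 r1=7 r2=14 r3=3 r4=2 r5=1 r6=1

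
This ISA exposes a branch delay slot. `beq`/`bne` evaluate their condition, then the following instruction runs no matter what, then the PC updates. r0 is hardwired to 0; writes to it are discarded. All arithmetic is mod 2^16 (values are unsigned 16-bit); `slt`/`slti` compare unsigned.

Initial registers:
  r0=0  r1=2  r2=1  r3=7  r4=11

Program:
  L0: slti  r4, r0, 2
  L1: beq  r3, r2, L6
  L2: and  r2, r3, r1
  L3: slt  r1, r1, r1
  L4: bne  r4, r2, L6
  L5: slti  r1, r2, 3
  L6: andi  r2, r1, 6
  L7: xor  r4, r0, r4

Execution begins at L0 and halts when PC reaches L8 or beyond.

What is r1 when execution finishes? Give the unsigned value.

1

  step pc=0: slti  r4, r0, 2  regs=(0,2,1,7,1)
  step pc=1: beq  r3, r2, L6  cond=F  regs=(0,2,1,7,1)
  step pc=2: and  r2, r3, r1  regs=(0,2,2,7,1)
  step pc=3: slt  r1, r1, r1  regs=(0,0,2,7,1)
  step pc=4: bne  r4, r2, L6  cond=T  regs=(0,0,2,7,1)
  step pc=5: slti  r1, r2, 3  regs=(0,1,2,7,1)
  step pc=6: andi  r2, r1, 6  regs=(0,1,0,7,1)
  step pc=7: xor  r4, r0, r4  regs=(0,1,0,7,1)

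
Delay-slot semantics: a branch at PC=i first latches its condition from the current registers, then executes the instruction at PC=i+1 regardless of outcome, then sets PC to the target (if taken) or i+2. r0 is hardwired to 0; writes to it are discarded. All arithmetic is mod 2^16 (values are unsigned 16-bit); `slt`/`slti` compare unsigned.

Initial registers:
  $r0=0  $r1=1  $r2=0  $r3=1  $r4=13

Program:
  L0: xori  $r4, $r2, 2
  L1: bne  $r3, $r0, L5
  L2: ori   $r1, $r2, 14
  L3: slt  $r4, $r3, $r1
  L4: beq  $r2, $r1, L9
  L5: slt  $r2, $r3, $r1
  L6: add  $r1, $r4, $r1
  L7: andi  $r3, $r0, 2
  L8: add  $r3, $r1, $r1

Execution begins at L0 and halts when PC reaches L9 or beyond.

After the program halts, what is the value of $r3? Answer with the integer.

[0] xori  $r4, $r2, 2  →  {$r0:0, $r1:1, $r2:0, $r3:1, $r4:2}
[1] bne  $r3, $r0, L5  →  {$r0:0, $r1:1, $r2:0, $r3:1, $r4:2}  ⟨branch taken⟩
[2] ori   $r1, $r2, 14  →  {$r0:0, $r1:14, $r2:0, $r3:1, $r4:2}
[5] slt  $r2, $r3, $r1  →  {$r0:0, $r1:14, $r2:1, $r3:1, $r4:2}
[6] add  $r1, $r4, $r1  →  {$r0:0, $r1:16, $r2:1, $r3:1, $r4:2}
[7] andi  $r3, $r0, 2  →  {$r0:0, $r1:16, $r2:1, $r3:0, $r4:2}
[8] add  $r3, $r1, $r1  →  {$r0:0, $r1:16, $r2:1, $r3:32, $r4:2}

32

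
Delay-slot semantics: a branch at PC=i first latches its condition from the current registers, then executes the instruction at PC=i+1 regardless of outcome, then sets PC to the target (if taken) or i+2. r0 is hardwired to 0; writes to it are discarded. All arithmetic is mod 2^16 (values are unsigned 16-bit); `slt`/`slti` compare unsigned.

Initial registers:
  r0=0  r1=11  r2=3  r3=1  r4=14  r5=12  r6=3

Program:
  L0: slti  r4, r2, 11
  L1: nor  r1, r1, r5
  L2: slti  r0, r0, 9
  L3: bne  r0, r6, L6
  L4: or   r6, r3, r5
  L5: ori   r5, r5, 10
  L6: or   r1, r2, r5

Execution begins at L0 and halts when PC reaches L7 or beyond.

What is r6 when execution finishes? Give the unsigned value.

13

  step pc=0: slti  r4, r2, 11  regs=(0,11,3,1,1,12,3)
  step pc=1: nor  r1, r1, r5  regs=(0,65520,3,1,1,12,3)
  step pc=2: slti  r0, r0, 9  regs=(0,65520,3,1,1,12,3)
  step pc=3: bne  r0, r6, L6  cond=T  regs=(0,65520,3,1,1,12,3)
  step pc=4: or   r6, r3, r5  regs=(0,65520,3,1,1,12,13)
  step pc=6: or   r1, r2, r5  regs=(0,15,3,1,1,12,13)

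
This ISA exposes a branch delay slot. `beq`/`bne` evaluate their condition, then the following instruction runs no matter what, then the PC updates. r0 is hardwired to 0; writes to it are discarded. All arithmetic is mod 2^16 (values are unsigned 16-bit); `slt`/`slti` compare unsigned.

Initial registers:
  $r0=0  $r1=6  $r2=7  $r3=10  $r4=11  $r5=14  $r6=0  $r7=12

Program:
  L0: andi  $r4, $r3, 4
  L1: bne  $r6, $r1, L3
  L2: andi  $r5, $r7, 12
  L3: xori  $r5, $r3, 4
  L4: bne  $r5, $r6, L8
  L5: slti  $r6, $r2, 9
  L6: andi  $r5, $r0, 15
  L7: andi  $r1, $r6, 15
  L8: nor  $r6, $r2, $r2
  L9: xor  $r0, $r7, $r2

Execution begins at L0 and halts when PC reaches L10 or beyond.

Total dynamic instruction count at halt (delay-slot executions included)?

[0] andi  $r4, $r3, 4  →  {$r0:0, $r1:6, $r2:7, $r3:10, $r4:0, $r5:14, $r6:0, $r7:12}
[1] bne  $r6, $r1, L3  →  {$r0:0, $r1:6, $r2:7, $r3:10, $r4:0, $r5:14, $r6:0, $r7:12}  ⟨branch taken⟩
[2] andi  $r5, $r7, 12  →  {$r0:0, $r1:6, $r2:7, $r3:10, $r4:0, $r5:12, $r6:0, $r7:12}
[3] xori  $r5, $r3, 4  →  {$r0:0, $r1:6, $r2:7, $r3:10, $r4:0, $r5:14, $r6:0, $r7:12}
[4] bne  $r5, $r6, L8  →  {$r0:0, $r1:6, $r2:7, $r3:10, $r4:0, $r5:14, $r6:0, $r7:12}  ⟨branch taken⟩
[5] slti  $r6, $r2, 9  →  {$r0:0, $r1:6, $r2:7, $r3:10, $r4:0, $r5:14, $r6:1, $r7:12}
[8] nor  $r6, $r2, $r2  →  {$r0:0, $r1:6, $r2:7, $r3:10, $r4:0, $r5:14, $r6:65528, $r7:12}
[9] xor  $r0, $r7, $r2  →  {$r0:0, $r1:6, $r2:7, $r3:10, $r4:0, $r5:14, $r6:65528, $r7:12}

8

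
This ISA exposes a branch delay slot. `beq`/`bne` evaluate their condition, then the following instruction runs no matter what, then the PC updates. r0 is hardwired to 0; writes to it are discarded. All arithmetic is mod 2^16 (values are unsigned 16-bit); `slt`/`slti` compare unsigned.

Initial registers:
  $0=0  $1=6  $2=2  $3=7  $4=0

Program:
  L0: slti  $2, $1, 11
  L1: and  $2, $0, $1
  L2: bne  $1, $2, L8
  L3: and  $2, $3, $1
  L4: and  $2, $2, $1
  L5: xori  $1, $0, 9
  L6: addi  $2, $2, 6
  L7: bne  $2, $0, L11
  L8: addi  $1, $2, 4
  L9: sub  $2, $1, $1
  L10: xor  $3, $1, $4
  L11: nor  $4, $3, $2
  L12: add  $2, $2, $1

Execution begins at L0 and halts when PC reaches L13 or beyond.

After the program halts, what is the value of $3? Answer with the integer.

10

#0 slti  $2, $1, 11 ; 0/6/1/7/0
#1 and  $2, $0, $1 ; 0/6/0/7/0
#2 bne  $1, $2, L8 ; 0/6/0/7/0 ; →target
#3 and  $2, $3, $1 ; 0/6/6/7/0
#8 addi  $1, $2, 4 ; 0/10/6/7/0
#9 sub  $2, $1, $1 ; 0/10/0/7/0
#10 xor  $3, $1, $4 ; 0/10/0/10/0
#11 nor  $4, $3, $2 ; 0/10/0/10/65525
#12 add  $2, $2, $1 ; 0/10/10/10/65525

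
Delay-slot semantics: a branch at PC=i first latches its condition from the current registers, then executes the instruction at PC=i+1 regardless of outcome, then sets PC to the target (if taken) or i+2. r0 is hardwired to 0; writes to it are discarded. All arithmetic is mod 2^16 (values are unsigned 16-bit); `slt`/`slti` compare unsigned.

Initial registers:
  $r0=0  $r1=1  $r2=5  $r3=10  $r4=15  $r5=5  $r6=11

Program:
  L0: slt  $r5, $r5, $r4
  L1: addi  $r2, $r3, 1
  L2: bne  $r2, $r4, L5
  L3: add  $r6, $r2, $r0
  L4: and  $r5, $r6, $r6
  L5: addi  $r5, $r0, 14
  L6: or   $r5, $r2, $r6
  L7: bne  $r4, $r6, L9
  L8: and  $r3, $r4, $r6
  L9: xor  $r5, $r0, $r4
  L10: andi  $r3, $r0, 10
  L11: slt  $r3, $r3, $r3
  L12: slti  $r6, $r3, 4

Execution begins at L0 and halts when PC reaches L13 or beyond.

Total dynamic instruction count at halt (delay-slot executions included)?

[0] slt  $r5, $r5, $r4  →  {$r0:0, $r1:1, $r2:5, $r3:10, $r4:15, $r5:1, $r6:11}
[1] addi  $r2, $r3, 1  →  {$r0:0, $r1:1, $r2:11, $r3:10, $r4:15, $r5:1, $r6:11}
[2] bne  $r2, $r4, L5  →  {$r0:0, $r1:1, $r2:11, $r3:10, $r4:15, $r5:1, $r6:11}  ⟨branch taken⟩
[3] add  $r6, $r2, $r0  →  {$r0:0, $r1:1, $r2:11, $r3:10, $r4:15, $r5:1, $r6:11}
[5] addi  $r5, $r0, 14  →  {$r0:0, $r1:1, $r2:11, $r3:10, $r4:15, $r5:14, $r6:11}
[6] or   $r5, $r2, $r6  →  {$r0:0, $r1:1, $r2:11, $r3:10, $r4:15, $r5:11, $r6:11}
[7] bne  $r4, $r6, L9  →  {$r0:0, $r1:1, $r2:11, $r3:10, $r4:15, $r5:11, $r6:11}  ⟨branch taken⟩
[8] and  $r3, $r4, $r6  →  {$r0:0, $r1:1, $r2:11, $r3:11, $r4:15, $r5:11, $r6:11}
[9] xor  $r5, $r0, $r4  →  {$r0:0, $r1:1, $r2:11, $r3:11, $r4:15, $r5:15, $r6:11}
[10] andi  $r3, $r0, 10  →  {$r0:0, $r1:1, $r2:11, $r3:0, $r4:15, $r5:15, $r6:11}
[11] slt  $r3, $r3, $r3  →  {$r0:0, $r1:1, $r2:11, $r3:0, $r4:15, $r5:15, $r6:11}
[12] slti  $r6, $r3, 4  →  {$r0:0, $r1:1, $r2:11, $r3:0, $r4:15, $r5:15, $r6:1}

12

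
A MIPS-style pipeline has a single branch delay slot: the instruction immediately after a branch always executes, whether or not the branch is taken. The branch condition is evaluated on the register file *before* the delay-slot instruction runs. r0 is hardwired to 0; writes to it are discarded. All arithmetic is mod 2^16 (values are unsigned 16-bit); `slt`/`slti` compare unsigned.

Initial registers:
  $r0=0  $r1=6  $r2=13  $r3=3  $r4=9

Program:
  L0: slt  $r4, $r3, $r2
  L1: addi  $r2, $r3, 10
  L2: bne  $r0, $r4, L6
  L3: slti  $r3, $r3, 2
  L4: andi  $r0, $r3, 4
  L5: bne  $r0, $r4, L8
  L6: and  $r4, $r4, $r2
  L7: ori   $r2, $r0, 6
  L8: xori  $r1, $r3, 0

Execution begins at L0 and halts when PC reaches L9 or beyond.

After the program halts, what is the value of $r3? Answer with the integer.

[0] slt  $r4, $r3, $r2  →  {$r0:0, $r1:6, $r2:13, $r3:3, $r4:1}
[1] addi  $r2, $r3, 10  →  {$r0:0, $r1:6, $r2:13, $r3:3, $r4:1}
[2] bne  $r0, $r4, L6  →  {$r0:0, $r1:6, $r2:13, $r3:3, $r4:1}  ⟨branch taken⟩
[3] slti  $r3, $r3, 2  →  {$r0:0, $r1:6, $r2:13, $r3:0, $r4:1}
[6] and  $r4, $r4, $r2  →  {$r0:0, $r1:6, $r2:13, $r3:0, $r4:1}
[7] ori   $r2, $r0, 6  →  {$r0:0, $r1:6, $r2:6, $r3:0, $r4:1}
[8] xori  $r1, $r3, 0  →  {$r0:0, $r1:0, $r2:6, $r3:0, $r4:1}

0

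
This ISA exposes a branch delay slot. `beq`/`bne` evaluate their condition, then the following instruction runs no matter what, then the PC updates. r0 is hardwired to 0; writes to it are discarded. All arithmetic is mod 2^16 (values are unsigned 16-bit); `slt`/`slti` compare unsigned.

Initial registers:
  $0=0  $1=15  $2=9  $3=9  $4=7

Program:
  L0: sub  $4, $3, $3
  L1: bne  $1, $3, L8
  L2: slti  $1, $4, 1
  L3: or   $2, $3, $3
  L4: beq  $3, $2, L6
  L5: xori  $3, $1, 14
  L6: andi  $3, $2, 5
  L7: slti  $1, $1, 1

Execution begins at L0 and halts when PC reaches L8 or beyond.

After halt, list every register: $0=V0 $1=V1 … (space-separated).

$0=0 $1=1 $2=9 $3=9 $4=0

[0] sub  $4, $3, $3  →  {$0:0, $1:15, $2:9, $3:9, $4:0}
[1] bne  $1, $3, L8  →  {$0:0, $1:15, $2:9, $3:9, $4:0}  ⟨branch taken⟩
[2] slti  $1, $4, 1  →  {$0:0, $1:1, $2:9, $3:9, $4:0}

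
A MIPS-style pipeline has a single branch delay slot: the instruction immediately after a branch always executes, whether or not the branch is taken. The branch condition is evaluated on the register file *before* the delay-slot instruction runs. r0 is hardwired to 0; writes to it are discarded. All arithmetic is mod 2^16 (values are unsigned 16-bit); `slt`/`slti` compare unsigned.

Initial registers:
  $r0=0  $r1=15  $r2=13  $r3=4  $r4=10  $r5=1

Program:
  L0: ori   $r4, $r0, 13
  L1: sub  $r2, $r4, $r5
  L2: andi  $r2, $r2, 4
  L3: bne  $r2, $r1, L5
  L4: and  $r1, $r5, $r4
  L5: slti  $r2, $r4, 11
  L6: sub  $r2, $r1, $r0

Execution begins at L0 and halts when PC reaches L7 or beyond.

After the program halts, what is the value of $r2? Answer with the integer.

PC=0  ori   $r4, $r0, 13     | $r0=0 $r1=15 $r2=13 $r3=4 $r4=13 $r5=1
PC=1  sub  $r2, $r4, $r5     | $r0=0 $r1=15 $r2=12 $r3=4 $r4=13 $r5=1
PC=2  andi  $r2, $r2, 4      | $r0=0 $r1=15 $r2=4 $r3=4 $r4=13 $r5=1
PC=3  bne  $r2, $r1, L5      | $r0=0 $r1=15 $r2=4 $r3=4 $r4=13 $r5=1  [TAKEN]
PC=4  and  $r1, $r5, $r4     | $r0=0 $r1=1 $r2=4 $r3=4 $r4=13 $r5=1
PC=5  slti  $r2, $r4, 11     | $r0=0 $r1=1 $r2=0 $r3=4 $r4=13 $r5=1
PC=6  sub  $r2, $r1, $r0     | $r0=0 $r1=1 $r2=1 $r3=4 $r4=13 $r5=1

1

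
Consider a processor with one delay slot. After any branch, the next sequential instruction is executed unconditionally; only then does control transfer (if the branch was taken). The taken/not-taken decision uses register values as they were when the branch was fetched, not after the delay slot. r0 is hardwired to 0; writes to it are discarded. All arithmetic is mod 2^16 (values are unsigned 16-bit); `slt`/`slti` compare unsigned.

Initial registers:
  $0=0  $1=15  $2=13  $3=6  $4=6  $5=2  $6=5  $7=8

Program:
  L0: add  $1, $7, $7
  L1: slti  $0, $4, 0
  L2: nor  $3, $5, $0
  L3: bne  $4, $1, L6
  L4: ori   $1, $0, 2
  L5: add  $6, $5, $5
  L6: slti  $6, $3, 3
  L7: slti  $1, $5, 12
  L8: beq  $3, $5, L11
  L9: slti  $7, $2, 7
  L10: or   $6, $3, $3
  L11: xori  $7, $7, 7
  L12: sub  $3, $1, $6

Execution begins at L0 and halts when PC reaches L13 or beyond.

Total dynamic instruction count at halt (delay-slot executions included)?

  step pc=0: add  $1, $7, $7  regs=(0,16,13,6,6,2,5,8)
  step pc=1: slti  $0, $4, 0  regs=(0,16,13,6,6,2,5,8)
  step pc=2: nor  $3, $5, $0  regs=(0,16,13,65533,6,2,5,8)
  step pc=3: bne  $4, $1, L6  cond=T  regs=(0,16,13,65533,6,2,5,8)
  step pc=4: ori   $1, $0, 2  regs=(0,2,13,65533,6,2,5,8)
  step pc=6: slti  $6, $3, 3  regs=(0,2,13,65533,6,2,0,8)
  step pc=7: slti  $1, $5, 12  regs=(0,1,13,65533,6,2,0,8)
  step pc=8: beq  $3, $5, L11  cond=F  regs=(0,1,13,65533,6,2,0,8)
  step pc=9: slti  $7, $2, 7  regs=(0,1,13,65533,6,2,0,0)
  step pc=10: or   $6, $3, $3  regs=(0,1,13,65533,6,2,65533,0)
  step pc=11: xori  $7, $7, 7  regs=(0,1,13,65533,6,2,65533,7)
  step pc=12: sub  $3, $1, $6  regs=(0,1,13,4,6,2,65533,7)

12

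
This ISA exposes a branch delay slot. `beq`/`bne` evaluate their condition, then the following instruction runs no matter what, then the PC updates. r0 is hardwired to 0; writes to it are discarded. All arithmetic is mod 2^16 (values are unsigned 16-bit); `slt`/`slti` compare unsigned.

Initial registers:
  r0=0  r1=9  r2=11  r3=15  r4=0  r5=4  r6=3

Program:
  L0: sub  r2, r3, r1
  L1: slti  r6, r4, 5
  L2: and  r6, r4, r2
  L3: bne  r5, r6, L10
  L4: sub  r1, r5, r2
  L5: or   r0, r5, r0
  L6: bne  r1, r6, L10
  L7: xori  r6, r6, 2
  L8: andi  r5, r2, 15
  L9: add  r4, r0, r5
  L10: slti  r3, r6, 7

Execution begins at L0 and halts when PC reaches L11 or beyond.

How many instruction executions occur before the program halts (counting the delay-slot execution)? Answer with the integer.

6

  step pc=0: sub  r2, r3, r1  regs=(0,9,6,15,0,4,3)
  step pc=1: slti  r6, r4, 5  regs=(0,9,6,15,0,4,1)
  step pc=2: and  r6, r4, r2  regs=(0,9,6,15,0,4,0)
  step pc=3: bne  r5, r6, L10  cond=T  regs=(0,9,6,15,0,4,0)
  step pc=4: sub  r1, r5, r2  regs=(0,65534,6,15,0,4,0)
  step pc=10: slti  r3, r6, 7  regs=(0,65534,6,1,0,4,0)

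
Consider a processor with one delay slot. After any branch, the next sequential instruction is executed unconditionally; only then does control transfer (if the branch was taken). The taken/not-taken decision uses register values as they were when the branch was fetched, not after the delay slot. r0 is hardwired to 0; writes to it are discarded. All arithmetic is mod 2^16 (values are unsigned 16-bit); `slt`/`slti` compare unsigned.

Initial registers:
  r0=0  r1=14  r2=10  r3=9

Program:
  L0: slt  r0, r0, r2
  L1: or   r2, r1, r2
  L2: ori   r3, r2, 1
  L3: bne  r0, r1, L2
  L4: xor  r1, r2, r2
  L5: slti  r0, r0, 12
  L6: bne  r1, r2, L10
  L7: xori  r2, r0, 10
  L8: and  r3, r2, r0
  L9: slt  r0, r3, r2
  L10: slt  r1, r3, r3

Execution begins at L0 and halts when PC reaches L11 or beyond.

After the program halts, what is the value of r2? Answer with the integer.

#0 slt  r0, r0, r2 ; 0/14/10/9
#1 or   r2, r1, r2 ; 0/14/14/9
#2 ori   r3, r2, 1 ; 0/14/14/15
#3 bne  r0, r1, L2 ; 0/14/14/15 ; →target
#4 xor  r1, r2, r2 ; 0/0/14/15
#2 ori   r3, r2, 1 ; 0/0/14/15
#3 bne  r0, r1, L2 ; 0/0/14/15 ; →fallthru
#4 xor  r1, r2, r2 ; 0/0/14/15
#5 slti  r0, r0, 12 ; 0/0/14/15
#6 bne  r1, r2, L10 ; 0/0/14/15 ; →target
#7 xori  r2, r0, 10 ; 0/0/10/15
#10 slt  r1, r3, r3 ; 0/0/10/15

10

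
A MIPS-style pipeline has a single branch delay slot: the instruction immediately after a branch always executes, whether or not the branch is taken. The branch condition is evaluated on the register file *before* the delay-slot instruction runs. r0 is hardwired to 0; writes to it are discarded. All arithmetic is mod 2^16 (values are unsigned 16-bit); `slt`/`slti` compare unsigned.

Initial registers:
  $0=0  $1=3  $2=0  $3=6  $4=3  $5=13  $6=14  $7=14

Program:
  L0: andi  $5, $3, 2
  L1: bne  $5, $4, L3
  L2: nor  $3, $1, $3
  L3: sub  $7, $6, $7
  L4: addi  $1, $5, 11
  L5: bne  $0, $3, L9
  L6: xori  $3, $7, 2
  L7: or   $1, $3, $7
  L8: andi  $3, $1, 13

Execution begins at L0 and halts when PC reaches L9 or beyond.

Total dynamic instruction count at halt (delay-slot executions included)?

7

  step pc=0: andi  $5, $3, 2  regs=(0,3,0,6,3,2,14,14)
  step pc=1: bne  $5, $4, L3  cond=T  regs=(0,3,0,6,3,2,14,14)
  step pc=2: nor  $3, $1, $3  regs=(0,3,0,65528,3,2,14,14)
  step pc=3: sub  $7, $6, $7  regs=(0,3,0,65528,3,2,14,0)
  step pc=4: addi  $1, $5, 11  regs=(0,13,0,65528,3,2,14,0)
  step pc=5: bne  $0, $3, L9  cond=T  regs=(0,13,0,65528,3,2,14,0)
  step pc=6: xori  $3, $7, 2  regs=(0,13,0,2,3,2,14,0)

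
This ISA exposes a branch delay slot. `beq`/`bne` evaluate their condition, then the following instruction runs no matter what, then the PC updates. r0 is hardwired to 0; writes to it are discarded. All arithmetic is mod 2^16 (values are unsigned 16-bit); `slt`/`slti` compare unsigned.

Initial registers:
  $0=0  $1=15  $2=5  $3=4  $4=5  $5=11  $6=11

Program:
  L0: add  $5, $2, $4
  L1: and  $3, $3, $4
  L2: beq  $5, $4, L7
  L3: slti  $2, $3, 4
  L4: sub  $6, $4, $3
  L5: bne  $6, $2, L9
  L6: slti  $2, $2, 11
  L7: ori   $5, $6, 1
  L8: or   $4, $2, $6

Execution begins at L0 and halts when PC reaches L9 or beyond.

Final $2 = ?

PC=0  add  $5, $2, $4        | $0=0 $1=15 $2=5 $3=4 $4=5 $5=10 $6=11
PC=1  and  $3, $3, $4        | $0=0 $1=15 $2=5 $3=4 $4=5 $5=10 $6=11
PC=2  beq  $5, $4, L7        | $0=0 $1=15 $2=5 $3=4 $4=5 $5=10 $6=11  [not taken]
PC=3  slti  $2, $3, 4        | $0=0 $1=15 $2=0 $3=4 $4=5 $5=10 $6=11
PC=4  sub  $6, $4, $3        | $0=0 $1=15 $2=0 $3=4 $4=5 $5=10 $6=1
PC=5  bne  $6, $2, L9        | $0=0 $1=15 $2=0 $3=4 $4=5 $5=10 $6=1  [TAKEN]
PC=6  slti  $2, $2, 11       | $0=0 $1=15 $2=1 $3=4 $4=5 $5=10 $6=1

1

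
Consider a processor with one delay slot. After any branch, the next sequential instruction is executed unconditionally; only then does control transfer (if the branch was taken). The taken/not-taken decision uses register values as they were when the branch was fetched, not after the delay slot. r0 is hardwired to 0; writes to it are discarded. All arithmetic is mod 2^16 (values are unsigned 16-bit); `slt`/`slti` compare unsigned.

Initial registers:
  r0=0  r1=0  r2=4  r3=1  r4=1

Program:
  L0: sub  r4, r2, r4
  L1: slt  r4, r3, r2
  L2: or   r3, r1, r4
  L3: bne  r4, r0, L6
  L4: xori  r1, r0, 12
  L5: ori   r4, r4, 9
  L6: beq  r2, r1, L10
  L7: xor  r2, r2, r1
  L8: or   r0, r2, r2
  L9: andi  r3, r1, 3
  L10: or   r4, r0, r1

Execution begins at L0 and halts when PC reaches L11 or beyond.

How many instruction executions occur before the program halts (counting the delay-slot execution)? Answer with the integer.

  step pc=0: sub  r4, r2, r4  regs=(0,0,4,1,3)
  step pc=1: slt  r4, r3, r2  regs=(0,0,4,1,1)
  step pc=2: or   r3, r1, r4  regs=(0,0,4,1,1)
  step pc=3: bne  r4, r0, L6  cond=T  regs=(0,0,4,1,1)
  step pc=4: xori  r1, r0, 12  regs=(0,12,4,1,1)
  step pc=6: beq  r2, r1, L10  cond=F  regs=(0,12,4,1,1)
  step pc=7: xor  r2, r2, r1  regs=(0,12,8,1,1)
  step pc=8: or   r0, r2, r2  regs=(0,12,8,1,1)
  step pc=9: andi  r3, r1, 3  regs=(0,12,8,0,1)
  step pc=10: or   r4, r0, r1  regs=(0,12,8,0,12)

10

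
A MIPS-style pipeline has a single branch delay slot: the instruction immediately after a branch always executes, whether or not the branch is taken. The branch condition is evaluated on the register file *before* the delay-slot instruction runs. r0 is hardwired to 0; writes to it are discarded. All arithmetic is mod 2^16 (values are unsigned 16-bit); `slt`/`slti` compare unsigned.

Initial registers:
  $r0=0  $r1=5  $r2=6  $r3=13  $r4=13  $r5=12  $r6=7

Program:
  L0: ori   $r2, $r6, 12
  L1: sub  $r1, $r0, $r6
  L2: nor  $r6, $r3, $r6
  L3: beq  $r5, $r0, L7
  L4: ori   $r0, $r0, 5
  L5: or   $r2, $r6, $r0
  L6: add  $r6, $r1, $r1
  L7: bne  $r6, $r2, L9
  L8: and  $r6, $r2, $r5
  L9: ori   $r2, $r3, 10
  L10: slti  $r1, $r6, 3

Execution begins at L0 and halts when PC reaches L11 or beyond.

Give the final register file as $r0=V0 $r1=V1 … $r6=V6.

PC=0  ori   $r2, $r6, 12     | $r0=0 $r1=5 $r2=15 $r3=13 $r4=13 $r5=12 $r6=7
PC=1  sub  $r1, $r0, $r6     | $r0=0 $r1=65529 $r2=15 $r3=13 $r4=13 $r5=12 $r6=7
PC=2  nor  $r6, $r3, $r6     | $r0=0 $r1=65529 $r2=15 $r3=13 $r4=13 $r5=12 $r6=65520
PC=3  beq  $r5, $r0, L7      | $r0=0 $r1=65529 $r2=15 $r3=13 $r4=13 $r5=12 $r6=65520  [not taken]
PC=4  ori   $r0, $r0, 5      | $r0=0 $r1=65529 $r2=15 $r3=13 $r4=13 $r5=12 $r6=65520
PC=5  or   $r2, $r6, $r0     | $r0=0 $r1=65529 $r2=65520 $r3=13 $r4=13 $r5=12 $r6=65520
PC=6  add  $r6, $r1, $r1     | $r0=0 $r1=65529 $r2=65520 $r3=13 $r4=13 $r5=12 $r6=65522
PC=7  bne  $r6, $r2, L9      | $r0=0 $r1=65529 $r2=65520 $r3=13 $r4=13 $r5=12 $r6=65522  [TAKEN]
PC=8  and  $r6, $r2, $r5     | $r0=0 $r1=65529 $r2=65520 $r3=13 $r4=13 $r5=12 $r6=0
PC=9  ori   $r2, $r3, 10     | $r0=0 $r1=65529 $r2=15 $r3=13 $r4=13 $r5=12 $r6=0
PC=10 slti  $r1, $r6, 3      | $r0=0 $r1=1 $r2=15 $r3=13 $r4=13 $r5=12 $r6=0

$r0=0 $r1=1 $r2=15 $r3=13 $r4=13 $r5=12 $r6=0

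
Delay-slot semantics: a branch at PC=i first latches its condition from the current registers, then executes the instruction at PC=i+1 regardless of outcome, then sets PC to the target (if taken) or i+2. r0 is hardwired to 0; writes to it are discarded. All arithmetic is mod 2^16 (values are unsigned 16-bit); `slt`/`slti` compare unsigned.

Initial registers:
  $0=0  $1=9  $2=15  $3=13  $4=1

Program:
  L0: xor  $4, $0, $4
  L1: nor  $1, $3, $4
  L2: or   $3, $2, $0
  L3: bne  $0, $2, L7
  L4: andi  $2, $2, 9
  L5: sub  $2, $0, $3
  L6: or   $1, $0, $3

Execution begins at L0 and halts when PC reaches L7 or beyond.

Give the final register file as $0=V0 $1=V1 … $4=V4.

[0] xor  $4, $0, $4  →  {$0:0, $1:9, $2:15, $3:13, $4:1}
[1] nor  $1, $3, $4  →  {$0:0, $1:65522, $2:15, $3:13, $4:1}
[2] or   $3, $2, $0  →  {$0:0, $1:65522, $2:15, $3:15, $4:1}
[3] bne  $0, $2, L7  →  {$0:0, $1:65522, $2:15, $3:15, $4:1}  ⟨branch taken⟩
[4] andi  $2, $2, 9  →  {$0:0, $1:65522, $2:9, $3:15, $4:1}

$0=0 $1=65522 $2=9 $3=15 $4=1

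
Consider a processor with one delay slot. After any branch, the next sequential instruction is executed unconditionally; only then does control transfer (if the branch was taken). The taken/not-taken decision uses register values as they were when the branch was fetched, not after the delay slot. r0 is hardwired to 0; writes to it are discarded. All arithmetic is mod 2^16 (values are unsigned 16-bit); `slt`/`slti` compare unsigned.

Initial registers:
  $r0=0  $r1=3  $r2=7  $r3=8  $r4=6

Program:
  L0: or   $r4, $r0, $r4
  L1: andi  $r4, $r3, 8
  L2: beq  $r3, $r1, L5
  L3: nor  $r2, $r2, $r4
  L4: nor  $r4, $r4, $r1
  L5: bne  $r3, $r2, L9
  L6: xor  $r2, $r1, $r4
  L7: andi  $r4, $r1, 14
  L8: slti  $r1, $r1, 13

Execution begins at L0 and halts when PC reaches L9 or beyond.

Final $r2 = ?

  step pc=0: or   $r4, $r0, $r4  regs=(0,3,7,8,6)
  step pc=1: andi  $r4, $r3, 8  regs=(0,3,7,8,8)
  step pc=2: beq  $r3, $r1, L5  cond=F  regs=(0,3,7,8,8)
  step pc=3: nor  $r2, $r2, $r4  regs=(0,3,65520,8,8)
  step pc=4: nor  $r4, $r4, $r1  regs=(0,3,65520,8,65524)
  step pc=5: bne  $r3, $r2, L9  cond=T  regs=(0,3,65520,8,65524)
  step pc=6: xor  $r2, $r1, $r4  regs=(0,3,65527,8,65524)

65527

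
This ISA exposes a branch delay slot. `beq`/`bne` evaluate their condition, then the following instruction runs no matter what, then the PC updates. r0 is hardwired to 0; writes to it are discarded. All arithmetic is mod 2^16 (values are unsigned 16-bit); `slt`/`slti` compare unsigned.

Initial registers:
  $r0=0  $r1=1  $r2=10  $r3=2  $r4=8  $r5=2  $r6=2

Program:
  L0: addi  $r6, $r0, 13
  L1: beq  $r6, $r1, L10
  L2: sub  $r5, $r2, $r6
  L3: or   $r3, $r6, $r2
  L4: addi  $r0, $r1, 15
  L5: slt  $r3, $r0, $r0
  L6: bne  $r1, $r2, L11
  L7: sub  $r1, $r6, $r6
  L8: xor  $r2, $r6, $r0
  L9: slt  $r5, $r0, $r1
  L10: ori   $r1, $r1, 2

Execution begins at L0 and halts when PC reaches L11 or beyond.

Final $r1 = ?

  step pc=0: addi  $r6, $r0, 13  regs=(0,1,10,2,8,2,13)
  step pc=1: beq  $r6, $r1, L10  cond=F  regs=(0,1,10,2,8,2,13)
  step pc=2: sub  $r5, $r2, $r6  regs=(0,1,10,2,8,65533,13)
  step pc=3: or   $r3, $r6, $r2  regs=(0,1,10,15,8,65533,13)
  step pc=4: addi  $r0, $r1, 15  regs=(0,1,10,15,8,65533,13)
  step pc=5: slt  $r3, $r0, $r0  regs=(0,1,10,0,8,65533,13)
  step pc=6: bne  $r1, $r2, L11  cond=T  regs=(0,1,10,0,8,65533,13)
  step pc=7: sub  $r1, $r6, $r6  regs=(0,0,10,0,8,65533,13)

0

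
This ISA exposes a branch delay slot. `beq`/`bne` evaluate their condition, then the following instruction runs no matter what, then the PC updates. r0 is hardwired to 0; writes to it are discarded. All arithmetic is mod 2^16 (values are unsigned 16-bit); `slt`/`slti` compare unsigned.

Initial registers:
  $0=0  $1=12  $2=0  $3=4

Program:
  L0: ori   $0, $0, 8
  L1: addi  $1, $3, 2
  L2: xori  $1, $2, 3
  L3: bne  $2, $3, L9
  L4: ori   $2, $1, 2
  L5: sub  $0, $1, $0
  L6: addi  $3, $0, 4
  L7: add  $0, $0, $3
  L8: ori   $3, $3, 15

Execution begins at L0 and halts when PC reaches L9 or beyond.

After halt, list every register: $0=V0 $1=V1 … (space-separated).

$0=0 $1=3 $2=3 $3=4

[0] ori   $0, $0, 8  →  {$0:0, $1:12, $2:0, $3:4}
[1] addi  $1, $3, 2  →  {$0:0, $1:6, $2:0, $3:4}
[2] xori  $1, $2, 3  →  {$0:0, $1:3, $2:0, $3:4}
[3] bne  $2, $3, L9  →  {$0:0, $1:3, $2:0, $3:4}  ⟨branch taken⟩
[4] ori   $2, $1, 2  →  {$0:0, $1:3, $2:3, $3:4}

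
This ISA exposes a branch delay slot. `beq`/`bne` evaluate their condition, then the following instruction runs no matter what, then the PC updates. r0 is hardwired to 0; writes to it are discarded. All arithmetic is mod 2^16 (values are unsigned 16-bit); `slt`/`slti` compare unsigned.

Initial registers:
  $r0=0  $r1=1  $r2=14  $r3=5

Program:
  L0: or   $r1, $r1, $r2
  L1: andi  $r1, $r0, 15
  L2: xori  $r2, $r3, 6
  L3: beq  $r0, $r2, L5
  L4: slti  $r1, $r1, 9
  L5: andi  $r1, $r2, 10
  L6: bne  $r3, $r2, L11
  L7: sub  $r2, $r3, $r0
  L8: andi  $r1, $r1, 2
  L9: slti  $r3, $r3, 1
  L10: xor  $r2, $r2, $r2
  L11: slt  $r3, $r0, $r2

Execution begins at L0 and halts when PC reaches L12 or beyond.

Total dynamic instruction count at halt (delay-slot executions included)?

[0] or   $r1, $r1, $r2  →  {$r0:0, $r1:15, $r2:14, $r3:5}
[1] andi  $r1, $r0, 15  →  {$r0:0, $r1:0, $r2:14, $r3:5}
[2] xori  $r2, $r3, 6  →  {$r0:0, $r1:0, $r2:3, $r3:5}
[3] beq  $r0, $r2, L5  →  {$r0:0, $r1:0, $r2:3, $r3:5}  ⟨branch fallthrough⟩
[4] slti  $r1, $r1, 9  →  {$r0:0, $r1:1, $r2:3, $r3:5}
[5] andi  $r1, $r2, 10  →  {$r0:0, $r1:2, $r2:3, $r3:5}
[6] bne  $r3, $r2, L11  →  {$r0:0, $r1:2, $r2:3, $r3:5}  ⟨branch taken⟩
[7] sub  $r2, $r3, $r0  →  {$r0:0, $r1:2, $r2:5, $r3:5}
[11] slt  $r3, $r0, $r2  →  {$r0:0, $r1:2, $r2:5, $r3:1}

9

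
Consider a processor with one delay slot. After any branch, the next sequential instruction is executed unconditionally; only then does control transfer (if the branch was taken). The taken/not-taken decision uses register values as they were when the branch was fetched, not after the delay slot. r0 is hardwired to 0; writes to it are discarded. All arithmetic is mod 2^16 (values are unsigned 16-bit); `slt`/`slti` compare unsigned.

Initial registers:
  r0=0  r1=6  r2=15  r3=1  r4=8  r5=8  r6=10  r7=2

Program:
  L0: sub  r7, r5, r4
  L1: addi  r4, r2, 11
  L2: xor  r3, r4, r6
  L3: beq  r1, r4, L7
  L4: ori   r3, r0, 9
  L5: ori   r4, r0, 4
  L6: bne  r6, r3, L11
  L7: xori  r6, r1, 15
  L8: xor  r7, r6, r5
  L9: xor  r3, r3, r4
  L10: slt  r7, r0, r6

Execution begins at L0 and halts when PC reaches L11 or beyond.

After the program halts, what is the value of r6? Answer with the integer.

9

#0 sub  r7, r5, r4 ; 0/6/15/1/8/8/10/0
#1 addi  r4, r2, 11 ; 0/6/15/1/26/8/10/0
#2 xor  r3, r4, r6 ; 0/6/15/16/26/8/10/0
#3 beq  r1, r4, L7 ; 0/6/15/16/26/8/10/0 ; →fallthru
#4 ori   r3, r0, 9 ; 0/6/15/9/26/8/10/0
#5 ori   r4, r0, 4 ; 0/6/15/9/4/8/10/0
#6 bne  r6, r3, L11 ; 0/6/15/9/4/8/10/0 ; →target
#7 xori  r6, r1, 15 ; 0/6/15/9/4/8/9/0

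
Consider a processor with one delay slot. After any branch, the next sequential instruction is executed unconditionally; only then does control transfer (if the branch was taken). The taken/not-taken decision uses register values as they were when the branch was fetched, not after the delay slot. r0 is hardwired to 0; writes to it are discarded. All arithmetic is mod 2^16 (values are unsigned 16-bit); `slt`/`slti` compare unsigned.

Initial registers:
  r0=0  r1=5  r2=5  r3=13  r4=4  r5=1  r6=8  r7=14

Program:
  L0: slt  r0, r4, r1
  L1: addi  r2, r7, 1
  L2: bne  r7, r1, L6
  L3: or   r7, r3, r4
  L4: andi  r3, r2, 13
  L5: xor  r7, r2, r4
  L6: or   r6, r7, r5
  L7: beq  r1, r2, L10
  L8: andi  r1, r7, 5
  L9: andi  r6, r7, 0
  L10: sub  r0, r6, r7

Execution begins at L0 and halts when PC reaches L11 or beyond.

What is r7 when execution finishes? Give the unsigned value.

PC=0  slt  r0, r4, r1        | r0=0 r1=5 r2=5 r3=13 r4=4 r5=1 r6=8 r7=14
PC=1  addi  r2, r7, 1        | r0=0 r1=5 r2=15 r3=13 r4=4 r5=1 r6=8 r7=14
PC=2  bne  r7, r1, L6        | r0=0 r1=5 r2=15 r3=13 r4=4 r5=1 r6=8 r7=14  [TAKEN]
PC=3  or   r7, r3, r4        | r0=0 r1=5 r2=15 r3=13 r4=4 r5=1 r6=8 r7=13
PC=6  or   r6, r7, r5        | r0=0 r1=5 r2=15 r3=13 r4=4 r5=1 r6=13 r7=13
PC=7  beq  r1, r2, L10       | r0=0 r1=5 r2=15 r3=13 r4=4 r5=1 r6=13 r7=13  [not taken]
PC=8  andi  r1, r7, 5        | r0=0 r1=5 r2=15 r3=13 r4=4 r5=1 r6=13 r7=13
PC=9  andi  r6, r7, 0        | r0=0 r1=5 r2=15 r3=13 r4=4 r5=1 r6=0 r7=13
PC=10 sub  r0, r6, r7        | r0=0 r1=5 r2=15 r3=13 r4=4 r5=1 r6=0 r7=13

13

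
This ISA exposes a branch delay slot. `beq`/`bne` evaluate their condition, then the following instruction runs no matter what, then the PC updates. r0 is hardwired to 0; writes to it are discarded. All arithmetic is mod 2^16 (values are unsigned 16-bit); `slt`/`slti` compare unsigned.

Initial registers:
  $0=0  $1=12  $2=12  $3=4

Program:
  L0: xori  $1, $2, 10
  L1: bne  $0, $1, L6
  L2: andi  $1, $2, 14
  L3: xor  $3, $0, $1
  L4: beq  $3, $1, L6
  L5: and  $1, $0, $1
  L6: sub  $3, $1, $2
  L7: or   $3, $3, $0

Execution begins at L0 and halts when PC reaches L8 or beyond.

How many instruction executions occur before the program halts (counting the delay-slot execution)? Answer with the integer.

  step pc=0: xori  $1, $2, 10  regs=(0,6,12,4)
  step pc=1: bne  $0, $1, L6  cond=T  regs=(0,6,12,4)
  step pc=2: andi  $1, $2, 14  regs=(0,12,12,4)
  step pc=6: sub  $3, $1, $2  regs=(0,12,12,0)
  step pc=7: or   $3, $3, $0  regs=(0,12,12,0)

5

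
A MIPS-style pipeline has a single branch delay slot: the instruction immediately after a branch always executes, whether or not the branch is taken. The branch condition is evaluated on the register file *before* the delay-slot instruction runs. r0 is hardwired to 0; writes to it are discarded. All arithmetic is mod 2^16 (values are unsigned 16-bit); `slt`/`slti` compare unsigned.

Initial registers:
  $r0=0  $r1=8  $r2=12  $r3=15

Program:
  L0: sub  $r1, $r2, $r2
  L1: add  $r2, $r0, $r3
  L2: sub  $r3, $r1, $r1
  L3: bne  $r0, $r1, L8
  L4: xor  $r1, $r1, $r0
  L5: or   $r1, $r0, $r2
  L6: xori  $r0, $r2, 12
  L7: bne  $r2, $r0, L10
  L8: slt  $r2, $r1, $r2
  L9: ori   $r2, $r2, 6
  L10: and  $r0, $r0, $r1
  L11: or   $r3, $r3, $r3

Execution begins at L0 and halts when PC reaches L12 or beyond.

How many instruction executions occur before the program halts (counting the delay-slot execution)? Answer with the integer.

PC=0  sub  $r1, $r2, $r2     | $r0=0 $r1=0 $r2=12 $r3=15
PC=1  add  $r2, $r0, $r3     | $r0=0 $r1=0 $r2=15 $r3=15
PC=2  sub  $r3, $r1, $r1     | $r0=0 $r1=0 $r2=15 $r3=0
PC=3  bne  $r0, $r1, L8      | $r0=0 $r1=0 $r2=15 $r3=0  [not taken]
PC=4  xor  $r1, $r1, $r0     | $r0=0 $r1=0 $r2=15 $r3=0
PC=5  or   $r1, $r0, $r2     | $r0=0 $r1=15 $r2=15 $r3=0
PC=6  xori  $r0, $r2, 12     | $r0=0 $r1=15 $r2=15 $r3=0
PC=7  bne  $r2, $r0, L10     | $r0=0 $r1=15 $r2=15 $r3=0  [TAKEN]
PC=8  slt  $r2, $r1, $r2     | $r0=0 $r1=15 $r2=0 $r3=0
PC=10 and  $r0, $r0, $r1     | $r0=0 $r1=15 $r2=0 $r3=0
PC=11 or   $r3, $r3, $r3     | $r0=0 $r1=15 $r2=0 $r3=0

11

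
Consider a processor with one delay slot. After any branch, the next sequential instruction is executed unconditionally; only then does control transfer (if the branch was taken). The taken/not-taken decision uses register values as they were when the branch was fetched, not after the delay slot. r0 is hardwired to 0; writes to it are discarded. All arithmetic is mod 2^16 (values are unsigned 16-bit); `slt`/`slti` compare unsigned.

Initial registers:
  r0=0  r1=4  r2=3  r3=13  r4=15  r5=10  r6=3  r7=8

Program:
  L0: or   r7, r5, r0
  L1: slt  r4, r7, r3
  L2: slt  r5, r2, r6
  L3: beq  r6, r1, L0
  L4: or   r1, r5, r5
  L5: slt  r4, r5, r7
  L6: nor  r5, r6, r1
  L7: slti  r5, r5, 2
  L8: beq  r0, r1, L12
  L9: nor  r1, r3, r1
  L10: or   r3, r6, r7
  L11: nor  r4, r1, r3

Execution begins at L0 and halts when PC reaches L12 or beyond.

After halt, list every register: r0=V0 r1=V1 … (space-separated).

r0=0 r1=65522 r2=3 r3=13 r4=1 r5=0 r6=3 r7=10

  step pc=0: or   r7, r5, r0  regs=(0,4,3,13,15,10,3,10)
  step pc=1: slt  r4, r7, r3  regs=(0,4,3,13,1,10,3,10)
  step pc=2: slt  r5, r2, r6  regs=(0,4,3,13,1,0,3,10)
  step pc=3: beq  r6, r1, L0  cond=F  regs=(0,4,3,13,1,0,3,10)
  step pc=4: or   r1, r5, r5  regs=(0,0,3,13,1,0,3,10)
  step pc=5: slt  r4, r5, r7  regs=(0,0,3,13,1,0,3,10)
  step pc=6: nor  r5, r6, r1  regs=(0,0,3,13,1,65532,3,10)
  step pc=7: slti  r5, r5, 2  regs=(0,0,3,13,1,0,3,10)
  step pc=8: beq  r0, r1, L12  cond=T  regs=(0,0,3,13,1,0,3,10)
  step pc=9: nor  r1, r3, r1  regs=(0,65522,3,13,1,0,3,10)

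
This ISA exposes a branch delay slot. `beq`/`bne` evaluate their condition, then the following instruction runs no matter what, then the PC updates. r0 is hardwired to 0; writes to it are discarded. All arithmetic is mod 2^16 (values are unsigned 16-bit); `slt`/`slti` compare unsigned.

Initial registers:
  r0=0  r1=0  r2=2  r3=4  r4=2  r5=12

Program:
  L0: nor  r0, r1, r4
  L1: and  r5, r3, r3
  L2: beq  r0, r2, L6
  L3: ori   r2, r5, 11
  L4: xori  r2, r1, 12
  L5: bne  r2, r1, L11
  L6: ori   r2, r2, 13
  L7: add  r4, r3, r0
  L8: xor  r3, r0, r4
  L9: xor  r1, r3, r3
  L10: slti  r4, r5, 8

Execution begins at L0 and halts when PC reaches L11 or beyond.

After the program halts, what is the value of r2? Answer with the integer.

PC=0  nor  r0, r1, r4        | r0=0 r1=0 r2=2 r3=4 r4=2 r5=12
PC=1  and  r5, r3, r3        | r0=0 r1=0 r2=2 r3=4 r4=2 r5=4
PC=2  beq  r0, r2, L6        | r0=0 r1=0 r2=2 r3=4 r4=2 r5=4  [not taken]
PC=3  ori   r2, r5, 11       | r0=0 r1=0 r2=15 r3=4 r4=2 r5=4
PC=4  xori  r2, r1, 12       | r0=0 r1=0 r2=12 r3=4 r4=2 r5=4
PC=5  bne  r2, r1, L11       | r0=0 r1=0 r2=12 r3=4 r4=2 r5=4  [TAKEN]
PC=6  ori   r2, r2, 13       | r0=0 r1=0 r2=13 r3=4 r4=2 r5=4

13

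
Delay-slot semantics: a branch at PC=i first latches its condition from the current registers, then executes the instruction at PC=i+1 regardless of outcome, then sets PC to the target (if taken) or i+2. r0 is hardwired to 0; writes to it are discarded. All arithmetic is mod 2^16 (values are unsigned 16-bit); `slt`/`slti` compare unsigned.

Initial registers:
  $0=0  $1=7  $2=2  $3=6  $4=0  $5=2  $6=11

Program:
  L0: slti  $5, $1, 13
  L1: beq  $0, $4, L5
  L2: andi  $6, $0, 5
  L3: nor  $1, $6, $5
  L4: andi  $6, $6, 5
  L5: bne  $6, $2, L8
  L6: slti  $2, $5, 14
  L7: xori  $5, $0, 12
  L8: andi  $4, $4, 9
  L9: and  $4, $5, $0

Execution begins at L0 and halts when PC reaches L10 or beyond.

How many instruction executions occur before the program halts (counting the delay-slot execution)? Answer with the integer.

  step pc=0: slti  $5, $1, 13  regs=(0,7,2,6,0,1,11)
  step pc=1: beq  $0, $4, L5  cond=T  regs=(0,7,2,6,0,1,11)
  step pc=2: andi  $6, $0, 5  regs=(0,7,2,6,0,1,0)
  step pc=5: bne  $6, $2, L8  cond=T  regs=(0,7,2,6,0,1,0)
  step pc=6: slti  $2, $5, 14  regs=(0,7,1,6,0,1,0)
  step pc=8: andi  $4, $4, 9  regs=(0,7,1,6,0,1,0)
  step pc=9: and  $4, $5, $0  regs=(0,7,1,6,0,1,0)

7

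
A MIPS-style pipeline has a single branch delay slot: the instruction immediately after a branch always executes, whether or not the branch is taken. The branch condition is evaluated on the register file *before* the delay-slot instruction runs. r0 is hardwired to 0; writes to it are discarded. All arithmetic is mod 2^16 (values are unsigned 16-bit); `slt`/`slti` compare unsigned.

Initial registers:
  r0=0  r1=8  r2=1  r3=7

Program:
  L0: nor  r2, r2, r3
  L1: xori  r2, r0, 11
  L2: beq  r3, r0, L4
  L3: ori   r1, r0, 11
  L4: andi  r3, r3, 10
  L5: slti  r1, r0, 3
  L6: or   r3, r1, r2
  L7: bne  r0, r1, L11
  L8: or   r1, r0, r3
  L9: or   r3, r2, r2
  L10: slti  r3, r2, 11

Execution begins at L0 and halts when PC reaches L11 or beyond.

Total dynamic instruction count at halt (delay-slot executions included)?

9

#0 nor  r2, r2, r3 ; 0/8/65528/7
#1 xori  r2, r0, 11 ; 0/8/11/7
#2 beq  r3, r0, L4 ; 0/8/11/7 ; →fallthru
#3 ori   r1, r0, 11 ; 0/11/11/7
#4 andi  r3, r3, 10 ; 0/11/11/2
#5 slti  r1, r0, 3 ; 0/1/11/2
#6 or   r3, r1, r2 ; 0/1/11/11
#7 bne  r0, r1, L11 ; 0/1/11/11 ; →target
#8 or   r1, r0, r3 ; 0/11/11/11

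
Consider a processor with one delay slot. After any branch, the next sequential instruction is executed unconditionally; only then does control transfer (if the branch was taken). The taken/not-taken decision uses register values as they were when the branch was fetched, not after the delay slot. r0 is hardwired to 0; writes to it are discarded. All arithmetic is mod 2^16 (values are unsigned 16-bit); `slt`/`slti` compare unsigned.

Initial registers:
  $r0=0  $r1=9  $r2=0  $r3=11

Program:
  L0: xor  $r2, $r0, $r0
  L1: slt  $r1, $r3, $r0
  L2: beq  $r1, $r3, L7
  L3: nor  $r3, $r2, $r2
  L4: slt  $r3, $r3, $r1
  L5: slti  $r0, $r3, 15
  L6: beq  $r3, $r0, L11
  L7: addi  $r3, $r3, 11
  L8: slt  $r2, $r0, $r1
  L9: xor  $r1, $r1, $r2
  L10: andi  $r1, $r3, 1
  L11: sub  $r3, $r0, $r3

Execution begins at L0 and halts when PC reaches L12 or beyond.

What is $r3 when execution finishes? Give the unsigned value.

65525

  step pc=0: xor  $r2, $r0, $r0  regs=(0,9,0,11)
  step pc=1: slt  $r1, $r3, $r0  regs=(0,0,0,11)
  step pc=2: beq  $r1, $r3, L7  cond=F  regs=(0,0,0,11)
  step pc=3: nor  $r3, $r2, $r2  regs=(0,0,0,65535)
  step pc=4: slt  $r3, $r3, $r1  regs=(0,0,0,0)
  step pc=5: slti  $r0, $r3, 15  regs=(0,0,0,0)
  step pc=6: beq  $r3, $r0, L11  cond=T  regs=(0,0,0,0)
  step pc=7: addi  $r3, $r3, 11  regs=(0,0,0,11)
  step pc=11: sub  $r3, $r0, $r3  regs=(0,0,0,65525)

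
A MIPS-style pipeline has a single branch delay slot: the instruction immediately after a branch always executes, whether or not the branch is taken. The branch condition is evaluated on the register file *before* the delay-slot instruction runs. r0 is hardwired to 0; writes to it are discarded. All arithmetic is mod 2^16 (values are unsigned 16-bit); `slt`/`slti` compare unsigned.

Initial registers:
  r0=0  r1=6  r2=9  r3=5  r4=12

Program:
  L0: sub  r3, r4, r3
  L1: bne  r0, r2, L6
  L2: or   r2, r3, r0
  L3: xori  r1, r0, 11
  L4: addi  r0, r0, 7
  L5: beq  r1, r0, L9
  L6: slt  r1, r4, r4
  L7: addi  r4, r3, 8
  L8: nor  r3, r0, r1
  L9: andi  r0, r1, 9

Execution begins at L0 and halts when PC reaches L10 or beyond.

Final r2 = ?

  step pc=0: sub  r3, r4, r3  regs=(0,6,9,7,12)
  step pc=1: bne  r0, r2, L6  cond=T  regs=(0,6,9,7,12)
  step pc=2: or   r2, r3, r0  regs=(0,6,7,7,12)
  step pc=6: slt  r1, r4, r4  regs=(0,0,7,7,12)
  step pc=7: addi  r4, r3, 8  regs=(0,0,7,7,15)
  step pc=8: nor  r3, r0, r1  regs=(0,0,7,65535,15)
  step pc=9: andi  r0, r1, 9  regs=(0,0,7,65535,15)

7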